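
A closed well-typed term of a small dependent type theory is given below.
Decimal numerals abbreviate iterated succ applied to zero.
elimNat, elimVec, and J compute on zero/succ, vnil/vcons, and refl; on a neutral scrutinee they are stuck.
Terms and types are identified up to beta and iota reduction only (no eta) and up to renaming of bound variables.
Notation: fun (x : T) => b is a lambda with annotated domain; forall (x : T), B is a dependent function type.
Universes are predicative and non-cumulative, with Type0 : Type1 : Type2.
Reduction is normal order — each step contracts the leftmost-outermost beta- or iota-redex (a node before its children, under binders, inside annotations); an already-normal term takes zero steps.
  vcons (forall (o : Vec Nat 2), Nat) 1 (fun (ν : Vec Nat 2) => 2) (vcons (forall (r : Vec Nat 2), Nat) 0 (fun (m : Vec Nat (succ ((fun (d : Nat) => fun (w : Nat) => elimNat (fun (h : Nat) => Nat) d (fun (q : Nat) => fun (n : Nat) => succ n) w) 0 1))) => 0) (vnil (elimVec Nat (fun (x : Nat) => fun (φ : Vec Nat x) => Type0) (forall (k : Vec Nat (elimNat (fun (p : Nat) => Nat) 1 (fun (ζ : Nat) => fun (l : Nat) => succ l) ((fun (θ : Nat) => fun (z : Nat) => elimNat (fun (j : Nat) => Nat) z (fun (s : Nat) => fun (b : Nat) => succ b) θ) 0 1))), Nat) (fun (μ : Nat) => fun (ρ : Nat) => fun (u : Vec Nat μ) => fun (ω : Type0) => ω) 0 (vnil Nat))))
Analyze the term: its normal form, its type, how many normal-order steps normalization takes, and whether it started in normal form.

reduced normal form:
  vcons (forall (o : Vec Nat 2), Nat) 1 (fun (ν : Vec Nat 2) => 2) (vcons (forall (r : Vec Nat 2), Nat) 0 (fun (m : Vec Nat 2) => 0) (vnil (forall (d : Vec Nat 2), Nat)))
the term's type:
  Vec (forall (o : Vec Nat 2), Nat) 2
steps to reach normal form (normal order): 14
already normal: no
first contracted redex: a beta-redex


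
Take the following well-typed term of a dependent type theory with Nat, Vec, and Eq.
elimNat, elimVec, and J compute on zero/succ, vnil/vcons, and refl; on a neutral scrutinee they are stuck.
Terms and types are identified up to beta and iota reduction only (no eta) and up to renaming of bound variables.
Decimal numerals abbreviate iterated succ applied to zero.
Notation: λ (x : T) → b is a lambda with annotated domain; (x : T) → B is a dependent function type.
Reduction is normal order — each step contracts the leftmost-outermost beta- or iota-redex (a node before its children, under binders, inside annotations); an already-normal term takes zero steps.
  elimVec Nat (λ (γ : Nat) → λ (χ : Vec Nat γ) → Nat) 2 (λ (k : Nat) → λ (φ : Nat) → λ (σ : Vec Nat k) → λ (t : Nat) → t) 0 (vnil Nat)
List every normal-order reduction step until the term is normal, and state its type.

reduction (normal order):
  elimVec Nat (λ (γ : Nat) → λ (χ : Vec Nat γ) → Nat) 2 (λ (k : Nat) → λ (φ : Nat) → λ (σ : Vec Nat k) → λ (t : Nat) → t) 0 (vnil Nat)
  ~> 2
inferred type:
  Nat


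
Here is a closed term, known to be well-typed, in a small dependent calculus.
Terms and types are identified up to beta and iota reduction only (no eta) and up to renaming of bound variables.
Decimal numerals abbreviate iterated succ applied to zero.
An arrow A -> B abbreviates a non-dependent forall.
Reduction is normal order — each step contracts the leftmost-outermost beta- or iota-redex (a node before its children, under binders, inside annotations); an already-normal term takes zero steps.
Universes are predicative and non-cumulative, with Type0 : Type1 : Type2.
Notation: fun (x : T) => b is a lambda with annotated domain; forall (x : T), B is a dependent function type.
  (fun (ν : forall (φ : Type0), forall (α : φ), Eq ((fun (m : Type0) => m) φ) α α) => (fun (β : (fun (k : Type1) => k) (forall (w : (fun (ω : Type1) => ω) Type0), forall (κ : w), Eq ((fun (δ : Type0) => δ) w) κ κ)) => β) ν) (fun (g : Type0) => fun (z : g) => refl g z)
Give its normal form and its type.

resulting normal form:
  fun (ν : Type0) => fun (φ : ν) => refl ν φ
type:
  forall (ν : Type0), forall (φ : ν), Eq ν φ φ
observation: the term reaches its normal form after 2 normal-order steps.


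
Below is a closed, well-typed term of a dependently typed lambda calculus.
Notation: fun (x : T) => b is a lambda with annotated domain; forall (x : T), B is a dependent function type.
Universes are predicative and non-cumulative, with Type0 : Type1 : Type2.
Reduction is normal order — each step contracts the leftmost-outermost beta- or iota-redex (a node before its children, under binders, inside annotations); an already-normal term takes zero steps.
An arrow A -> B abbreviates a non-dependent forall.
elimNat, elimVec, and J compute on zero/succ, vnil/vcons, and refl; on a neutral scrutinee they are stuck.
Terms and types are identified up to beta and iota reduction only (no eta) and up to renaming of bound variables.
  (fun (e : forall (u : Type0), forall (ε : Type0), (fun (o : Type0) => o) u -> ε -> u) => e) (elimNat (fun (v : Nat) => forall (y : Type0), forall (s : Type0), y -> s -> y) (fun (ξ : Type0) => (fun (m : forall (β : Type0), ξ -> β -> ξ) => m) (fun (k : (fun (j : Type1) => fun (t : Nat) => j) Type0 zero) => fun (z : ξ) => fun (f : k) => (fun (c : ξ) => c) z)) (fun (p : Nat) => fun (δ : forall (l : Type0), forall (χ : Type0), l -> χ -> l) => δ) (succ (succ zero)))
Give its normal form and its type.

normal form:
  fun (e : Type0) => fun (u : Type0) => fun (ε : e) => fun (o : u) => ε
the term's type:
  forall (e : Type0), forall (u : Type0), e -> u -> e


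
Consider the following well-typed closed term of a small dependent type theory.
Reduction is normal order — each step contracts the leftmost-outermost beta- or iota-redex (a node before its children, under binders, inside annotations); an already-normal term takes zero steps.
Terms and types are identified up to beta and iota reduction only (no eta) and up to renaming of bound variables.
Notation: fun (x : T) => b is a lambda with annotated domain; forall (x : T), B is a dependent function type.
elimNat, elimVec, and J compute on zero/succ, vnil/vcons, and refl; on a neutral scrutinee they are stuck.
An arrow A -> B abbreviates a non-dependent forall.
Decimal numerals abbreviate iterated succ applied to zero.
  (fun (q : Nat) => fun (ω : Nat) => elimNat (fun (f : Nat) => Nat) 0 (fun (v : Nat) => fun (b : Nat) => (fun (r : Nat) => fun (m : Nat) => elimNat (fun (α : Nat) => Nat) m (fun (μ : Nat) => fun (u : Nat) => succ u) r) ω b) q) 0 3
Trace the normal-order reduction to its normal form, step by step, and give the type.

normal-order reduction sequence:
  (fun (q : Nat) => fun (ω : Nat) => elimNat (fun (f : Nat) => Nat) 0 (fun (v : Nat) => fun (b : Nat) => (fun (r : Nat) => fun (m : Nat) => elimNat (fun (α : Nat) => Nat) m (fun (μ : Nat) => fun (u : Nat) => succ u) r) ω b) q) 0 3
  ~> (fun (q : Nat) => elimNat (fun (ω : Nat) => Nat) 0 (fun (f : Nat) => fun (v : Nat) => (fun (b : Nat) => fun (r : Nat) => elimNat (fun (m : Nat) => Nat) r (fun (α : Nat) => fun (μ : Nat) => succ μ) b) q v) 0) 3
  ~> elimNat (fun (q : Nat) => Nat) 0 (fun (ω : Nat) => fun (f : Nat) => (fun (v : Nat) => fun (b : Nat) => elimNat (fun (r : Nat) => Nat) b (fun (m : Nat) => fun (α : Nat) => succ α) v) 3 f) 0
  ~> 0
type:
  Nat


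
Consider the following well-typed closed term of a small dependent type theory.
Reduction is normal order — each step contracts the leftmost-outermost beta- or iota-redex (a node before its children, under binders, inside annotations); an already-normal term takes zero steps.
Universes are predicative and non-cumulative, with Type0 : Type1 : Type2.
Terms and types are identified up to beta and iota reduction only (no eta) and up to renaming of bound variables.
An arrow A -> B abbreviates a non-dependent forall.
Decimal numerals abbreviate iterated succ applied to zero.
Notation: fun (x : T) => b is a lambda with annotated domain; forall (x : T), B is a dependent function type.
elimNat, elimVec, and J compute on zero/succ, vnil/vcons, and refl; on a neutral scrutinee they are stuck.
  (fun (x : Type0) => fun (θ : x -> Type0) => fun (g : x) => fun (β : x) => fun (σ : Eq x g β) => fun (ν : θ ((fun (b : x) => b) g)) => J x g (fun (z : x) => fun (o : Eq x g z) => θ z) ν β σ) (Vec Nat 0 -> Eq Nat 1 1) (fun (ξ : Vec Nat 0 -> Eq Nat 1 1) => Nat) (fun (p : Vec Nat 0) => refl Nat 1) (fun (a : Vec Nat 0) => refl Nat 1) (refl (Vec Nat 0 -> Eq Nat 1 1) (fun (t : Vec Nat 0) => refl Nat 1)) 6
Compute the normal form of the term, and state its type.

reduced normal form:
  6
type:
  Nat


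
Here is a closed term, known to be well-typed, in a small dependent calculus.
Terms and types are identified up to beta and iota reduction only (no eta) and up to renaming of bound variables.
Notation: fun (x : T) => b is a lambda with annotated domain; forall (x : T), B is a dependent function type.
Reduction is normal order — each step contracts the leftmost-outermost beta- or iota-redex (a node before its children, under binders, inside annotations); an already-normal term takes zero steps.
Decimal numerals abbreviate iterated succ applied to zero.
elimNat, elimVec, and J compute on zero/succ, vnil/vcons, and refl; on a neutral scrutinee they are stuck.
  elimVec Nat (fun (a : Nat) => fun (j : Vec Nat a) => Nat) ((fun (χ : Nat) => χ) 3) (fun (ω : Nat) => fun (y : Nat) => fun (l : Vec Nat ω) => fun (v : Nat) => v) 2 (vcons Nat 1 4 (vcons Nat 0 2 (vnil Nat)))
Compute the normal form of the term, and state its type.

resulting normal form:
  3
the term's type:
  Nat


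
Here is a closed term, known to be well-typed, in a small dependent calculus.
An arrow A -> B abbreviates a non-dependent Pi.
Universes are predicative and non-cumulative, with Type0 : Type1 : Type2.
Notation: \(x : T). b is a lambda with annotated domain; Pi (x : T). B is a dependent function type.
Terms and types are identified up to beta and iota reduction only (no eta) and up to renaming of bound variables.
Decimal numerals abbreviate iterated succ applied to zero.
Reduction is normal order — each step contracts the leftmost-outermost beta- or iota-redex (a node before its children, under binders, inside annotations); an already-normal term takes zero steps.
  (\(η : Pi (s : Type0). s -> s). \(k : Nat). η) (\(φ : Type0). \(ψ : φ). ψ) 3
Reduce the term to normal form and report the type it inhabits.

resulting normal form:
  \(η : Type0). \(s : η). s
inferred type:
  Pi (η : Type0). η -> η


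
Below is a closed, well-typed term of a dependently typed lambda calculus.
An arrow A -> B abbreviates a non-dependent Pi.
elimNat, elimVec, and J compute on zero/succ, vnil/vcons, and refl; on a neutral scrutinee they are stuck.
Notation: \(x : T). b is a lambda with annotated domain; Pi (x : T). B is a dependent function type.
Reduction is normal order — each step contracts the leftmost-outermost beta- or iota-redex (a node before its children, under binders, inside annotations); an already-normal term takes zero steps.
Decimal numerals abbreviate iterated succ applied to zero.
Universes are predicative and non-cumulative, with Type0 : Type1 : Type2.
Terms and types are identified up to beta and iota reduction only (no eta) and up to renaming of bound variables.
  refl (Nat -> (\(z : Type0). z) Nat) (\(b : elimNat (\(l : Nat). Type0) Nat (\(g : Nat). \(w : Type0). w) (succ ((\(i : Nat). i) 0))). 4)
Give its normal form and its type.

normal form:
  refl (Nat -> Nat) (\(z : Nat). 4)
inferred type:
  Eq (Nat -> Nat) (\(z : Nat). 4) (\(b : Nat). 4)
observation: the first redex contracted is a beta-redex; the normal form is reached in 6 normal-order steps.


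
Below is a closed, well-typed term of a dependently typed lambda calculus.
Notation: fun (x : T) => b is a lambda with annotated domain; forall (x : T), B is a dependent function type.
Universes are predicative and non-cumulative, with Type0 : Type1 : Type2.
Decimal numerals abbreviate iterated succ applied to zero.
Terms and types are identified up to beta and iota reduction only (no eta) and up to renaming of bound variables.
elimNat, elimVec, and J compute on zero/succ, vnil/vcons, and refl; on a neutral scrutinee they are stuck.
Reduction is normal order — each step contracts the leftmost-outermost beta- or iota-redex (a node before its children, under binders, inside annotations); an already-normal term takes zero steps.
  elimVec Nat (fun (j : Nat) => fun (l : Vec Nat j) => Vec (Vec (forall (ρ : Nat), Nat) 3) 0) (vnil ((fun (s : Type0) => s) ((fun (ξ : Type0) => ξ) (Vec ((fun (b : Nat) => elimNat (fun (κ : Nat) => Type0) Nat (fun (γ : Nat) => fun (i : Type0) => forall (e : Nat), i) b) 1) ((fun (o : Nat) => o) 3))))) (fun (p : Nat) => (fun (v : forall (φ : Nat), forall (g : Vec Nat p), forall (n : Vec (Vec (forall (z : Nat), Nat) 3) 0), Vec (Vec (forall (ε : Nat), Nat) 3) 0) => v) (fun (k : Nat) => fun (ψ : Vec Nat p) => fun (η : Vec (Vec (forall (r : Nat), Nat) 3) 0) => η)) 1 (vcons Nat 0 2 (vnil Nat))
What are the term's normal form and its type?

reduced normal form:
  vnil (Vec (forall (j : Nat), Nat) 3)
inferred type:
  Vec (Vec (forall (j : Nat), Nat) 3) 0


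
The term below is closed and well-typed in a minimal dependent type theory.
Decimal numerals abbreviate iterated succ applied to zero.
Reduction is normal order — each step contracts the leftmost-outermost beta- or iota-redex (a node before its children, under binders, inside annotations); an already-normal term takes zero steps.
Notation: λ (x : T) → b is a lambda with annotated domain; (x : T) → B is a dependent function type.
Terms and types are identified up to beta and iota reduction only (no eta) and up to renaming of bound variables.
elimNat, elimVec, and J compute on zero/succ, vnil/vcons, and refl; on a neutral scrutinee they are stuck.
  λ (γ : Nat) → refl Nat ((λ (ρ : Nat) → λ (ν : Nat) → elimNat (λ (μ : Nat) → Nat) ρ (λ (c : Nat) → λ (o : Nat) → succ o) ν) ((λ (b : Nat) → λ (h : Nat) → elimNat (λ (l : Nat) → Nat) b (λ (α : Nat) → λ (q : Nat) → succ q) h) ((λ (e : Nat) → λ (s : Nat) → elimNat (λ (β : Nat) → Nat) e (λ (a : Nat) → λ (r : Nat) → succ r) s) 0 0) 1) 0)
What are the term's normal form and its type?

resulting normal form:
  λ (γ : Nat) → refl Nat 1
the term's type:
  (γ : Nat) → Eq Nat 1 1
observation: 12 normal-order steps separate the term from its normal form.


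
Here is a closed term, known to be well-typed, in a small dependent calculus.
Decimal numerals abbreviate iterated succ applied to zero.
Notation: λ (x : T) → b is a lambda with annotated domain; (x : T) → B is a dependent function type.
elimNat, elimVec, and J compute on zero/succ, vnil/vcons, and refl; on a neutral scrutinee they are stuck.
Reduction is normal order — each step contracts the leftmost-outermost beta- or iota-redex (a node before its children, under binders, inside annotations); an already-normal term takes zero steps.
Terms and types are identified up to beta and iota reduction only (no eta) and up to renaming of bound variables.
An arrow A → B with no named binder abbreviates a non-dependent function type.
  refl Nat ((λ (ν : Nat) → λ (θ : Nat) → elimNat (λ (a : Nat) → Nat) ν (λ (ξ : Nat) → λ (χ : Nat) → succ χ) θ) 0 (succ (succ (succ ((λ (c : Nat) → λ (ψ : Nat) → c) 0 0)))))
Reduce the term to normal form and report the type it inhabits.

reduced normal form:
  refl Nat 3
the term's type:
  Eq Nat 3 3
observation: 14 normal-order steps separate the term from its normal form.


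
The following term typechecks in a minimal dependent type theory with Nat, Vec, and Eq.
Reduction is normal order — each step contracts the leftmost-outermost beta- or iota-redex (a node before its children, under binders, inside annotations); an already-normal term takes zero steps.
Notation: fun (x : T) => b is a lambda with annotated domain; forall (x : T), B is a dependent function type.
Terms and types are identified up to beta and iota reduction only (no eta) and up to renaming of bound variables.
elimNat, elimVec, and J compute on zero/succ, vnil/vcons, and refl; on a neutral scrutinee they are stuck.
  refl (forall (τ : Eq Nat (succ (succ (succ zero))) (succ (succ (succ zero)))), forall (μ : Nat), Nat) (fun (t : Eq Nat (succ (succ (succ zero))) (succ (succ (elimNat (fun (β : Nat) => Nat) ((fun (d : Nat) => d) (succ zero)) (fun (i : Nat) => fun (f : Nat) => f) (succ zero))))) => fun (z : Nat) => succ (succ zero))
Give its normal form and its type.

normal form:
  refl (forall (τ : Eq Nat (succ (succ (succ zero))) (succ (succ (succ zero)))), forall (μ : Nat), Nat) (fun (t : Eq Nat (succ (succ (succ zero))) (succ (succ (succ zero)))) => fun (β : Nat) => succ (succ zero))
the term's type:
  Eq (forall (τ : Eq Nat (succ (succ (succ zero))) (succ (succ (succ zero)))), forall (μ : Nat), Nat) (fun (t : Eq Nat (succ (succ (succ zero))) (succ (succ (succ zero)))) => fun (β : Nat) => succ (succ zero)) (fun (d : Eq Nat (succ (succ (succ zero))) (succ (succ (succ zero)))) => fun (i : Nat) => succ (succ zero))
observation: 5 normal-order steps normalize the term, beginning with an elimNat iota-redex.


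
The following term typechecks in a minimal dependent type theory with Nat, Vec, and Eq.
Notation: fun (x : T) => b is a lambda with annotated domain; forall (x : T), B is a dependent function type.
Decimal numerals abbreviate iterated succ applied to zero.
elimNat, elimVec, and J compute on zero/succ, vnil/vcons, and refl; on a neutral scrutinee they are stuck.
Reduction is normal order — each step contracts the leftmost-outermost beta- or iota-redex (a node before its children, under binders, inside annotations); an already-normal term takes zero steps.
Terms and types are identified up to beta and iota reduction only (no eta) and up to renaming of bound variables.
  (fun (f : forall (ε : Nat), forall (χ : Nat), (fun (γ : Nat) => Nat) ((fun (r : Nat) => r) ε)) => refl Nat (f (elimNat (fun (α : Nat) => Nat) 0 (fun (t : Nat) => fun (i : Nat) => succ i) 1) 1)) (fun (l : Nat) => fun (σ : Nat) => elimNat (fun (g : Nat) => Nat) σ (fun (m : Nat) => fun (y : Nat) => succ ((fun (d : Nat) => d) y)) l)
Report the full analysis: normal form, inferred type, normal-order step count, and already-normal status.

resulting normal form:
  refl Nat 2
type:
  Eq Nat 2 2
normal-order step count: 12
term was already normal: no
first contracted redex: a beta-redex


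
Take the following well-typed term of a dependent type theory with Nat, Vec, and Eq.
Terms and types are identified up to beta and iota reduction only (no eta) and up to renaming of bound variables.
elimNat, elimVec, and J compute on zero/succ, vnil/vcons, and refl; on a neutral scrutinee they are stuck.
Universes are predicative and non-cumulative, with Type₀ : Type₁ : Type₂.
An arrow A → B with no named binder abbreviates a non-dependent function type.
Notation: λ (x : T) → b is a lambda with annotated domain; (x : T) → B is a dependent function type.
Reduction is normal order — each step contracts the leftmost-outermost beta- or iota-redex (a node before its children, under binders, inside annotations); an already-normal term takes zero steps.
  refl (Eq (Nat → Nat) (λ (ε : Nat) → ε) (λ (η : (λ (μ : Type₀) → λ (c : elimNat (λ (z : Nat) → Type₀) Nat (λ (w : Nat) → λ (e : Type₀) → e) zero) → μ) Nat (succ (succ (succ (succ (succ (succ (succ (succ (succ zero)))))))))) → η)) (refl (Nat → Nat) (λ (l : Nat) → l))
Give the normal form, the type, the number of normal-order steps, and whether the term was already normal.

normal form:
  refl (Eq (Nat → Nat) (λ (ε : Nat) → ε) (λ (η : Nat) → η)) (refl (Nat → Nat) (λ (μ : Nat) → μ))
the term's type:
  Eq (Eq (Nat → Nat) (λ (ε : Nat) → ε) (λ (η : Nat) → η)) (refl (Nat → Nat) (λ (μ : Nat) → μ)) (refl (Nat → Nat) (λ (c : Nat) → c))
steps to reach normal form (normal order): 2
term was already normal: no
first contracted redex: a beta-redex


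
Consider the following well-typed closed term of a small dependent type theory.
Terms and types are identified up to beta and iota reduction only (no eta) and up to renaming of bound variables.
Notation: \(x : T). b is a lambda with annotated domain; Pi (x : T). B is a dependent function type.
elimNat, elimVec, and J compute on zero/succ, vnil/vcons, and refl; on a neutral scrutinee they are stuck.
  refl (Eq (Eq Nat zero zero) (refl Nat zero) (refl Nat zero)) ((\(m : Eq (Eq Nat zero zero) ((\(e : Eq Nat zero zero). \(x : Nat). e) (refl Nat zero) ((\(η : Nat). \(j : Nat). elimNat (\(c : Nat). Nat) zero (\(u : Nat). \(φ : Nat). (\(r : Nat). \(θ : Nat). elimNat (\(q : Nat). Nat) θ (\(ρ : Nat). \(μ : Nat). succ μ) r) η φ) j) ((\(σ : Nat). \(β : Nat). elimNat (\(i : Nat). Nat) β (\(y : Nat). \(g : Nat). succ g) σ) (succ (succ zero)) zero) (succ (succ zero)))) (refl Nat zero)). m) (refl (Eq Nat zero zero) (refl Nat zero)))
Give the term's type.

type:
  Eq (Eq (Eq Nat zero zero) (refl Nat zero) (refl Nat zero)) (refl (Eq Nat zero zero) (refl Nat zero)) (refl (Eq Nat zero zero) (refl Nat zero))


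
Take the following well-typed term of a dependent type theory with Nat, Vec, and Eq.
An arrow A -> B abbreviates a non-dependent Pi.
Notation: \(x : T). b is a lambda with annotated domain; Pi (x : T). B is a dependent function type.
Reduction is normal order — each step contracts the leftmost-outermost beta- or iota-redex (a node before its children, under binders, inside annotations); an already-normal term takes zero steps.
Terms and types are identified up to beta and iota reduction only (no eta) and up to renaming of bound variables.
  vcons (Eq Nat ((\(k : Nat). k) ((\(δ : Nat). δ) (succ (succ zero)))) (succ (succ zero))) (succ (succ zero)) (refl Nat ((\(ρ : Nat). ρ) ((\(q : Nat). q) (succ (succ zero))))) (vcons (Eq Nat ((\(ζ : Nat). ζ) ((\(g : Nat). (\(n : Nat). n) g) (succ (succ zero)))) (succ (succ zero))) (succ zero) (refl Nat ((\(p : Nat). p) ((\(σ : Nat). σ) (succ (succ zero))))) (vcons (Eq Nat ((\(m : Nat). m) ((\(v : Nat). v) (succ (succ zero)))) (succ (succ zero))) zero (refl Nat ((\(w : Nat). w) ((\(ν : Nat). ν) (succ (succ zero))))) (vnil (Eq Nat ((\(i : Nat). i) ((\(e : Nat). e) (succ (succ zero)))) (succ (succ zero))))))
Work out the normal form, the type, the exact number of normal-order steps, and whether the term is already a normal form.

reduced normal form:
  vcons (Eq Nat (succ (succ zero)) (succ (succ zero))) (succ (succ zero)) (refl Nat (succ (succ zero))) (vcons (Eq Nat (succ (succ zero)) (succ (succ zero))) (succ zero) (refl Nat (succ (succ zero))) (vcons (Eq Nat (succ (succ zero)) (succ (succ zero))) zero (refl Nat (succ (succ zero))) (vnil (Eq Nat (succ (succ zero)) (succ (succ zero))))))
the term's type:
  Vec (Eq Nat (succ (succ zero)) (succ (succ zero))) (succ (succ (succ zero)))
steps to reach normal form (normal order): 15
already normal: no
first redex: a beta-redex


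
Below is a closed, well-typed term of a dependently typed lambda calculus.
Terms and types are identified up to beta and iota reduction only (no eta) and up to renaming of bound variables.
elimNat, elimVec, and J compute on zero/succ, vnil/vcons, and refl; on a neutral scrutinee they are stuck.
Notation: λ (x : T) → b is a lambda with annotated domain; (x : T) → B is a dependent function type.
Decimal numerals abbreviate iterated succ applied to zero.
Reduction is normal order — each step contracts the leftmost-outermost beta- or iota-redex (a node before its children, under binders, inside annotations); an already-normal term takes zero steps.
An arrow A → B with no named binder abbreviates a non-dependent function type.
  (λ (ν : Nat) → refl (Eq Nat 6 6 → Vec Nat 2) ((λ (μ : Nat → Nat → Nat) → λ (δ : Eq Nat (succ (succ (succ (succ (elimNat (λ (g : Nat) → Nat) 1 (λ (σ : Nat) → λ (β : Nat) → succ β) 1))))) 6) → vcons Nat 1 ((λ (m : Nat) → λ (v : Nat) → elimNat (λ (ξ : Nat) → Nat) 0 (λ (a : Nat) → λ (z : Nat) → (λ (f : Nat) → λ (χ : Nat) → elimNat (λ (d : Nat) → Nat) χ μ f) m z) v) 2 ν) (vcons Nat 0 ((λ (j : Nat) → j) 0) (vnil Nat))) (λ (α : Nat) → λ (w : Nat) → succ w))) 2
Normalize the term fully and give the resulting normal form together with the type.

resulting normal form:
  refl (Eq Nat 6 6 → Vec Nat 2) (λ (ν : Eq Nat 6 6) → vcons Nat 1 4 (vcons Nat 0 0 (vnil Nat)))
inferred type:
  Eq (Eq Nat 6 6 → Vec Nat 2) (λ (ν : Eq Nat 6 6) → vcons Nat 1 4 (vcons Nat 0 0 (vnil Nat))) (λ (μ : Eq Nat 6 6) → vcons Nat 1 4 (vcons Nat 0 0 (vnil Nat)))


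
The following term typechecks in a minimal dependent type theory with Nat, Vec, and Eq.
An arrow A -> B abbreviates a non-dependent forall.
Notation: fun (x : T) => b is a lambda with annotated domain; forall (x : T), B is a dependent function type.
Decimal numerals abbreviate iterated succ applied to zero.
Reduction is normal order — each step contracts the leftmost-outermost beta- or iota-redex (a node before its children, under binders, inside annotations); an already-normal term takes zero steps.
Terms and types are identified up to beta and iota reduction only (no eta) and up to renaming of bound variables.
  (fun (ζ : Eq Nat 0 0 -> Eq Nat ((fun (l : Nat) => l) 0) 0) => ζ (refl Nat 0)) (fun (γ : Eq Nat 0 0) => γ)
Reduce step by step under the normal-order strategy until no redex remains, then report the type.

reduction (normal order):
  (fun (ζ : Eq Nat 0 0 -> Eq Nat ((fun (l : Nat) => l) 0) 0) => ζ (refl Nat 0)) (fun (γ : Eq Nat 0 0) => γ)
  ~> (fun (ζ : Eq Nat 0 0) => ζ) (refl Nat 0)
  ~> refl Nat 0
inferred type:
  Eq Nat 0 0


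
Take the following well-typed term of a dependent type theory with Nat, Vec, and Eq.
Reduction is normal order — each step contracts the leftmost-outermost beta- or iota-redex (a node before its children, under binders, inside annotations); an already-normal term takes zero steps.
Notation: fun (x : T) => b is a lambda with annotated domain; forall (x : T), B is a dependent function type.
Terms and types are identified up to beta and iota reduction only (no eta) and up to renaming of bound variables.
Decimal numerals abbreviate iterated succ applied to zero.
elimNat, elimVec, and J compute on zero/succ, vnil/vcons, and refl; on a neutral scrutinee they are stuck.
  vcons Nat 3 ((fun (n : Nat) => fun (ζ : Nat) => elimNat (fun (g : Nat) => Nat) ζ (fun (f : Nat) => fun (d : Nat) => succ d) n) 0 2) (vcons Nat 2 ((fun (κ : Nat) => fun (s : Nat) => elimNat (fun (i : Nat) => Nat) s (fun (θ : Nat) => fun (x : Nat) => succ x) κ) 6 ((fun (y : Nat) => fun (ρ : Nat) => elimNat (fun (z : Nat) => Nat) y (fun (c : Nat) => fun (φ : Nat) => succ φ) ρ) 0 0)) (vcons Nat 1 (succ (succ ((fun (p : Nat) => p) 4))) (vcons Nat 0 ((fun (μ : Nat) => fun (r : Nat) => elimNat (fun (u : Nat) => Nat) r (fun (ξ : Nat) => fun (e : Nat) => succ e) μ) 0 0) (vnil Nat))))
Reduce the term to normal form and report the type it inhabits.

reduced normal form:
  vcons Nat 3 2 (vcons Nat 2 6 (vcons Nat 1 6 (vcons Nat 0 0 (vnil Nat))))
the term's type:
  Vec Nat 4


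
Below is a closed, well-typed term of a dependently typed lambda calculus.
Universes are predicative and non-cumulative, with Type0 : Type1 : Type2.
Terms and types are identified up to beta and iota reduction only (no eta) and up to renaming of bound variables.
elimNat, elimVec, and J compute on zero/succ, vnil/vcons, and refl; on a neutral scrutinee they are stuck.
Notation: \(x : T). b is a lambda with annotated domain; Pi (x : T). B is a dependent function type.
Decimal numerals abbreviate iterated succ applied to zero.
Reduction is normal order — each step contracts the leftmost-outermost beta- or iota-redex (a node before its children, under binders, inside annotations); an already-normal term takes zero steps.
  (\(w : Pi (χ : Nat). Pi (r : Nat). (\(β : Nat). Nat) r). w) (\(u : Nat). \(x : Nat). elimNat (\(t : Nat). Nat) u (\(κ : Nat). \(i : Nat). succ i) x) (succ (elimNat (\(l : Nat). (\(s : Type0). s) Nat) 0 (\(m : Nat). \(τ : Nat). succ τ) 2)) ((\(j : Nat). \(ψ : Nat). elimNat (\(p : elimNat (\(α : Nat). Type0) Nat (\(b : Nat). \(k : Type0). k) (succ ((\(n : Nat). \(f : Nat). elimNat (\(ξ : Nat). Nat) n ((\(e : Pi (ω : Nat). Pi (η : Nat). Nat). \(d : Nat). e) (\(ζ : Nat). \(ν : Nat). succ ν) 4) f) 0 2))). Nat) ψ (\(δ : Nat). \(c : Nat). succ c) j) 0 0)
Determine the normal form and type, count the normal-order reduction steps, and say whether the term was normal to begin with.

reduced normal form:
  3
inferred type:
  Nat
steps to reach normal form (normal order): 14
started in normal form: no
first redex: a beta-redex


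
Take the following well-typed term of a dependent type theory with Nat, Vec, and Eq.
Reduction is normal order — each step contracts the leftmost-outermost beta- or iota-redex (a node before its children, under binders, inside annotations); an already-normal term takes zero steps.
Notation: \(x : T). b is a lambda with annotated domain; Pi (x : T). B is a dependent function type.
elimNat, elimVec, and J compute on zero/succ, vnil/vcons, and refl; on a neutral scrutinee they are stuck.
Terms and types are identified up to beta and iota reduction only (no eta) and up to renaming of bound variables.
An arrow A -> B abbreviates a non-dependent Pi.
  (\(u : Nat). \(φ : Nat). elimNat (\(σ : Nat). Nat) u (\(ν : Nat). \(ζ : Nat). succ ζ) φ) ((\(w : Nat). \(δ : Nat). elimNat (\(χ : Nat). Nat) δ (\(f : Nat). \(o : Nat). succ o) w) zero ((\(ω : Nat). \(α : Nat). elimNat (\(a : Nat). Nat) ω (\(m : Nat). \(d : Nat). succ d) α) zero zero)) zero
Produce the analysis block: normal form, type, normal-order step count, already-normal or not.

resulting normal form:
  zero
inferred type:
  Nat
steps to reach normal form (normal order): 9
already normal: no
first contracted redex: a beta-redex


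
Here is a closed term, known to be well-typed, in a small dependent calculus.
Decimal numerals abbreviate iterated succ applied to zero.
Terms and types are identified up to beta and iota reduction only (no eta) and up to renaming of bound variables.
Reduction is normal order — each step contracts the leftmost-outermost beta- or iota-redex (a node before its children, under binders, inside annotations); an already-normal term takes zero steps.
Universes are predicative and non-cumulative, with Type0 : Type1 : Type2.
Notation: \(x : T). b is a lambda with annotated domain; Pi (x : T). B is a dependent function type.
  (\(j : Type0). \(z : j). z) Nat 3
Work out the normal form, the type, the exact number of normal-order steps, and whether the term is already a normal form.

resulting normal form:
  3
inferred type:
  Nat
normal-order step count: 2
term was already normal: no
first redex: a beta-redex


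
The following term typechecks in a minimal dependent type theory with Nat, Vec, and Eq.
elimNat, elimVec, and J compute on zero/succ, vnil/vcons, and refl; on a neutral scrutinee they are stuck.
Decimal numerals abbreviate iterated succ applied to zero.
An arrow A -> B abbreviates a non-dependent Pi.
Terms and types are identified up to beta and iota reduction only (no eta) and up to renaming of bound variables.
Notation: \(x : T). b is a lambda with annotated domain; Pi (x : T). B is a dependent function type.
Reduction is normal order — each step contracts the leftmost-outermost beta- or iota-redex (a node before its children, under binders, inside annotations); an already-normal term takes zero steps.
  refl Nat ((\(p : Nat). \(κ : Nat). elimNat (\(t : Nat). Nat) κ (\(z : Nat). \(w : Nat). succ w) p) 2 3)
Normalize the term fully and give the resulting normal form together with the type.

reduced normal form:
  refl Nat 5
the term's type:
  Eq Nat 5 5
observation: 9 normal-order steps normalize the term, beginning with a beta-redex.


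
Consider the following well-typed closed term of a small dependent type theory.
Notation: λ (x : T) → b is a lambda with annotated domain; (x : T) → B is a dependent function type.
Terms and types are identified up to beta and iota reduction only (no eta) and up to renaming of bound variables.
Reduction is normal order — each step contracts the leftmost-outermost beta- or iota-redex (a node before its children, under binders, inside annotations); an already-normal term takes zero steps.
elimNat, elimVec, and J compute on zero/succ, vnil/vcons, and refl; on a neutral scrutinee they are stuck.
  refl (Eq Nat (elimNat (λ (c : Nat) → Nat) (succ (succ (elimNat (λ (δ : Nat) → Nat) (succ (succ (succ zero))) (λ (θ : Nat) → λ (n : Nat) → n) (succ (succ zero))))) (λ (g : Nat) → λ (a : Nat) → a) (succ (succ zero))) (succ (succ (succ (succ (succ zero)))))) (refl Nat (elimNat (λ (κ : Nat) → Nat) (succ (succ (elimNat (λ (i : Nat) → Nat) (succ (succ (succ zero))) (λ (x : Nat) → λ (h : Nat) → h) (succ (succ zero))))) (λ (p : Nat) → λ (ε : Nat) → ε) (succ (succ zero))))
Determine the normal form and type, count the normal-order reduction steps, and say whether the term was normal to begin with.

resulting normal form:
  refl (Eq Nat (succ (succ (succ (succ (succ zero))))) (succ (succ (succ (succ (succ zero)))))) (refl Nat (succ (succ (succ (succ (succ zero))))))
inferred type:
  Eq (Eq Nat (succ (succ (succ (succ (succ zero))))) (succ (succ (succ (succ (succ zero)))))) (refl Nat (succ (succ (succ (succ (succ zero)))))) (refl Nat (succ (succ (succ (succ (succ zero))))))
reduction steps (normal order): 28
already normal: no
first contracted redex: an elimNat iota-redex


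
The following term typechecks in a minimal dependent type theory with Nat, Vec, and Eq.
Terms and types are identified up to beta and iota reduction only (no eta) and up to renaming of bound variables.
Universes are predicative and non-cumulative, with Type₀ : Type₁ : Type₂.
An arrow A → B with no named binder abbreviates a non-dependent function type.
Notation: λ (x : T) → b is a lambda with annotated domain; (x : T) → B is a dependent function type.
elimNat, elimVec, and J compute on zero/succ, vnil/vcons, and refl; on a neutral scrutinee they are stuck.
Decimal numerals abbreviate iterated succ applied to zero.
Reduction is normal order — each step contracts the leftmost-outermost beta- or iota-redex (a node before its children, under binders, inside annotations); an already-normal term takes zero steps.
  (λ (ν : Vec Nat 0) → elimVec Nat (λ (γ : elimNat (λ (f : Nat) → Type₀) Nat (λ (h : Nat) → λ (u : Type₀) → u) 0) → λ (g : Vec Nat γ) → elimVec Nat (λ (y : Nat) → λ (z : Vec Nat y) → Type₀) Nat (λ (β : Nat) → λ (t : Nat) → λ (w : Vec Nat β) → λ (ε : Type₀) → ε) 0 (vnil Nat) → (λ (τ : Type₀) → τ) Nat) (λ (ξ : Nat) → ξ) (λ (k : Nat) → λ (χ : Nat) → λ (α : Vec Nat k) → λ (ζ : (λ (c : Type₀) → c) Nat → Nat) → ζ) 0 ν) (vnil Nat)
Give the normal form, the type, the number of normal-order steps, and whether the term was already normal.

normal form:
  λ (ν : Nat) → ν
type:
  Nat → Nat
reduction steps (normal order): 2
already normal: no
first redex: a beta-redex


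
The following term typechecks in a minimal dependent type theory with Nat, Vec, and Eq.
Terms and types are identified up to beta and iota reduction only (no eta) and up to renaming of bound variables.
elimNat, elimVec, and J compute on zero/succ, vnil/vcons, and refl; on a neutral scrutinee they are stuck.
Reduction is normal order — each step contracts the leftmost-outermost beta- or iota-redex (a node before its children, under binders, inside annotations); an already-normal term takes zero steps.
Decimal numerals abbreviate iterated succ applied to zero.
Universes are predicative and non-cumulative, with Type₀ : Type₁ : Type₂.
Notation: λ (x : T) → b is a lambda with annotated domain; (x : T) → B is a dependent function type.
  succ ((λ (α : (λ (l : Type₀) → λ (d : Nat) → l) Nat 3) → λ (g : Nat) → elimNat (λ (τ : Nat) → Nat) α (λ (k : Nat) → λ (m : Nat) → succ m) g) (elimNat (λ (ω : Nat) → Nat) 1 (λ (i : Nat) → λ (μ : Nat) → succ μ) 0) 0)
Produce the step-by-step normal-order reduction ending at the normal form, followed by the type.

reduction (normal order):
  succ ((λ (α : (λ (l : Type₀) → λ (d : Nat) → l) Nat 3) → λ (g : Nat) → elimNat (λ (τ : Nat) → Nat) α (λ (k : Nat) → λ (m : Nat) → succ m) g) (elimNat (λ (ω : Nat) → Nat) 1 (λ (i : Nat) → λ (μ : Nat) → succ μ) 0) 0)
  ~> succ ((λ (α : Nat) → elimNat (λ (l : Nat) → Nat) (elimNat (λ (d : Nat) → Nat) 1 (λ (g : Nat) → λ (τ : Nat) → succ τ) 0) (λ (k : Nat) → λ (m : Nat) → succ m) α) 0)
  ~> succ (elimNat (λ (α : Nat) → Nat) (elimNat (λ (l : Nat) → Nat) 1 (λ (d : Nat) → λ (g : Nat) → succ g) 0) (λ (τ : Nat) → λ (k : Nat) → succ k) 0)
  ~> succ (elimNat (λ (α : Nat) → Nat) 1 (λ (l : Nat) → λ (d : Nat) → succ d) 0)
  ~> 2
the term's type:
  Nat


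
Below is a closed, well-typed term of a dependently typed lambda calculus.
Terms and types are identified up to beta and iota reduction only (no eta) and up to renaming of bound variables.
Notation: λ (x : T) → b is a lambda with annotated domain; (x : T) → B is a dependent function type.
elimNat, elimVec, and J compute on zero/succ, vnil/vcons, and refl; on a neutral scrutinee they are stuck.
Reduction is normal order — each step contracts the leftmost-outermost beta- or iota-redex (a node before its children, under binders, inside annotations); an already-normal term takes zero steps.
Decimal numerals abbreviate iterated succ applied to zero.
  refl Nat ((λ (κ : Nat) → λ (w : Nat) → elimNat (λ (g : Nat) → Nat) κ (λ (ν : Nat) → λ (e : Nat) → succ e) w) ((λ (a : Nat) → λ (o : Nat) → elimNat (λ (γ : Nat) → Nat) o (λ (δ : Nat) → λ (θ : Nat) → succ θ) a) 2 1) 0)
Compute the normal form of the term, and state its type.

normal form:
  refl Nat 3
the term's type:
  Eq Nat 3 3


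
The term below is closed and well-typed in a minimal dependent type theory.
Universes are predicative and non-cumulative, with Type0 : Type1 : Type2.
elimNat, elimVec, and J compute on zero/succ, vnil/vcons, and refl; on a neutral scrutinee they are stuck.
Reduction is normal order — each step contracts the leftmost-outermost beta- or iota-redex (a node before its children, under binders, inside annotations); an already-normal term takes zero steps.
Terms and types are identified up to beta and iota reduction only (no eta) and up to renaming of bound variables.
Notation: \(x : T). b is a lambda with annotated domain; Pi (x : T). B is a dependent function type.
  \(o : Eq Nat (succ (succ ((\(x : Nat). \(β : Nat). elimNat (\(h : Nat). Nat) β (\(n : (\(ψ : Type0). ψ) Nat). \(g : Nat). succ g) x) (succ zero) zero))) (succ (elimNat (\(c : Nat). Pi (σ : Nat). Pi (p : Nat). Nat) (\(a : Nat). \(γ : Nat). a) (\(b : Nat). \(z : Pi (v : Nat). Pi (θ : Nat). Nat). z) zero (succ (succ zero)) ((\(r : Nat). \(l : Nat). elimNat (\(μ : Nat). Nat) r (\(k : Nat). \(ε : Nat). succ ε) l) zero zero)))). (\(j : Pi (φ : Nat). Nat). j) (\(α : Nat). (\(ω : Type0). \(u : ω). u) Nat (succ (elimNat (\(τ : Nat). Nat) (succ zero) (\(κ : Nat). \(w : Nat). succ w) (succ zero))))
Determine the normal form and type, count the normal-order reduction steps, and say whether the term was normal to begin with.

normal form:
  \(o : Eq Nat (succ (succ (succ zero))) (succ (succ (succ zero)))). \(x : Nat). succ (succ (succ zero))
inferred type:
  Pi (o : Eq Nat (succ (succ (succ zero))) (succ (succ (succ zero)))). Pi (x : Nat). Nat
normal-order step count: 16
started in normal form: no
first contracted redex: a beta-redex


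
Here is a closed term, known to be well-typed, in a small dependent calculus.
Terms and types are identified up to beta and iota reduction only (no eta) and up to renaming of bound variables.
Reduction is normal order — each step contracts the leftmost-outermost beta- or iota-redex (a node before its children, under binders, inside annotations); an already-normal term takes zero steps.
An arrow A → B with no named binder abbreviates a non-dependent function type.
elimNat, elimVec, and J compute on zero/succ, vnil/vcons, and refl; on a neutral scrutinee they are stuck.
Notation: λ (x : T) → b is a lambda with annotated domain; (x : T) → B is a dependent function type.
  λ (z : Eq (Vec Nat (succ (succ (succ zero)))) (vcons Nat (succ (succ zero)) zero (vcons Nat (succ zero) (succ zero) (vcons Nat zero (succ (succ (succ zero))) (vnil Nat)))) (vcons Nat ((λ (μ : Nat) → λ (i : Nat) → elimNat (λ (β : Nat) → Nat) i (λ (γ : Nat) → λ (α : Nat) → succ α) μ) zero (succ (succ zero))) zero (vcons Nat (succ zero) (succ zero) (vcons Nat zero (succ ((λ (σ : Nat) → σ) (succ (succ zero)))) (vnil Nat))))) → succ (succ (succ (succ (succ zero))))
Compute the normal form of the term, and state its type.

reduced normal form:
  λ (z : Eq (Vec Nat (succ (succ (succ zero)))) (vcons Nat (succ (succ zero)) zero (vcons Nat (succ zero) (succ zero) (vcons Nat zero (succ (succ (succ zero))) (vnil Nat)))) (vcons Nat (succ (succ zero)) zero (vcons Nat (succ zero) (succ zero) (vcons Nat zero (succ (succ (succ zero))) (vnil Nat))))) → succ (succ (succ (succ (succ zero))))
type:
  Eq (Vec Nat (succ (succ (succ zero)))) (vcons Nat (succ (succ zero)) zero (vcons Nat (succ zero) (succ zero) (vcons Nat zero (succ (succ (succ zero))) (vnil Nat)))) (vcons Nat (succ (succ zero)) zero (vcons Nat (succ zero) (succ zero) (vcons Nat zero (succ (succ (succ zero))) (vnil Nat)))) → Nat
observation: reduction starts at a beta-redex, and 4 normal-order steps reach the normal form.
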